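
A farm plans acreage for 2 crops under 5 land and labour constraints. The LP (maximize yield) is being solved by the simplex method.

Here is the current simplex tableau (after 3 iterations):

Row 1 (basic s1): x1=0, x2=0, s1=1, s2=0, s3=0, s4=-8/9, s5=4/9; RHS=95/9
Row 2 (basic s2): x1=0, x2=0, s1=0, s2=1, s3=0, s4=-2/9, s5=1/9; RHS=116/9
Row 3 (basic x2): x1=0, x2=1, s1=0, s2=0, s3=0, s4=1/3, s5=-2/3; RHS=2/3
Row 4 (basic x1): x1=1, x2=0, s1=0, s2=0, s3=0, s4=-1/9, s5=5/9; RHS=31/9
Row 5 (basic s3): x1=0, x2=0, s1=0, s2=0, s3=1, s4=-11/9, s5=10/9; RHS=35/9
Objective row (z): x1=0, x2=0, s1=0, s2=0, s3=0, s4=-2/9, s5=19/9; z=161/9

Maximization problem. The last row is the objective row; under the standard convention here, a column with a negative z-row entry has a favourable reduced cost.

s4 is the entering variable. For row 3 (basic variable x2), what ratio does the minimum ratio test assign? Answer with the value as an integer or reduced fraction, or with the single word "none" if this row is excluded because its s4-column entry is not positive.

2

Ratio = RHS / (s4 entry) = (2/3) / (1/3) = 2.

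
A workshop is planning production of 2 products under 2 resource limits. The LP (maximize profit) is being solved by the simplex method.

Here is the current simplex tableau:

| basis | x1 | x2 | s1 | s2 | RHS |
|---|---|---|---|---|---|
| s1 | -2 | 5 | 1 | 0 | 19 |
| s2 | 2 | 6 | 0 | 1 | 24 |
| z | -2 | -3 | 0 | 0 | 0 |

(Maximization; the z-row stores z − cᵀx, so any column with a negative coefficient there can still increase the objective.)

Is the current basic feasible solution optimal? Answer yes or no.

no

Column x1 has objective-row coefficient -2, which is negative; an improving pivot exists, so not yet optimal.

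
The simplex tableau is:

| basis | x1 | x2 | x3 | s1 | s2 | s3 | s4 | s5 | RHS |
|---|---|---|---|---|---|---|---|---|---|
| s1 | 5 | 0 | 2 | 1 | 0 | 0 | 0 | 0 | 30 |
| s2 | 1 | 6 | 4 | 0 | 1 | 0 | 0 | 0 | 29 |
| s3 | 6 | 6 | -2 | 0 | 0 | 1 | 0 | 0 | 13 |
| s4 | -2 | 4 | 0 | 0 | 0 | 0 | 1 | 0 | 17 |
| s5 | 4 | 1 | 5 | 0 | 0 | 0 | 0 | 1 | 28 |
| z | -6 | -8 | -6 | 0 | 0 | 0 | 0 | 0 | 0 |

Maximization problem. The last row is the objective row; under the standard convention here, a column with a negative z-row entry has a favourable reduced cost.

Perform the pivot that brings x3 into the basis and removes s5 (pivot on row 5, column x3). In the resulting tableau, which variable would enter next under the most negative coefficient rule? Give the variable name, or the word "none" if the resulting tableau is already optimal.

Pivot element 5. New z-row = old z-row − (-6)·(row 5/5).
Updated z-row coefficients: x1: -6/5, x2: -34/5, x3: 0, s1: 0, s2: 0, s3: 0, s4: 0, s5: 6/5.
The most negative is -34/5 in column x2, so x2 would enter next.

x2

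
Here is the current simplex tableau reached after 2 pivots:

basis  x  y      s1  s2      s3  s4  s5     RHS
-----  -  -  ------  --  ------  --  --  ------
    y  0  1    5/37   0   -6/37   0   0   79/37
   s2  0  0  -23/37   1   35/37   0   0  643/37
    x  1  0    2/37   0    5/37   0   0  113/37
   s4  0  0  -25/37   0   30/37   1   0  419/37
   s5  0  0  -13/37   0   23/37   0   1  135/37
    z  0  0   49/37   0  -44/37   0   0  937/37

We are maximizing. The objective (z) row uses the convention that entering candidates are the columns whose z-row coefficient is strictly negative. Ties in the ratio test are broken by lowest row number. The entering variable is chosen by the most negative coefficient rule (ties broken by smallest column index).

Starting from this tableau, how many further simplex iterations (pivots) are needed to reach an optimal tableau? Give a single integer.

1

pivot: s3 in, s5 out → z = 743/23
No improving column remains; optimal.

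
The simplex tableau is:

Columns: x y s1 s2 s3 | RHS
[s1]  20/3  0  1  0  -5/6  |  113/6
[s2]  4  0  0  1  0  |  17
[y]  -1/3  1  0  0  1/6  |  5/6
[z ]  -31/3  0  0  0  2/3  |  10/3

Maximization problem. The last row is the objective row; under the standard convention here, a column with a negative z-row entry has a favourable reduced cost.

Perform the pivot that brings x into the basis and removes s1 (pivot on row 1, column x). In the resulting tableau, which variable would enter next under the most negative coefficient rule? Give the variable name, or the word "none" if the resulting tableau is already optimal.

s3

Pivot element 20/3. New z-row = old z-row − (-31/3)·(row 1/(20/3)).
Updated z-row coefficients: x: 0, y: 0, s1: 31/20, s2: 0, s3: -5/8.
The most negative is -5/8 in column s3, so s3 would enter next.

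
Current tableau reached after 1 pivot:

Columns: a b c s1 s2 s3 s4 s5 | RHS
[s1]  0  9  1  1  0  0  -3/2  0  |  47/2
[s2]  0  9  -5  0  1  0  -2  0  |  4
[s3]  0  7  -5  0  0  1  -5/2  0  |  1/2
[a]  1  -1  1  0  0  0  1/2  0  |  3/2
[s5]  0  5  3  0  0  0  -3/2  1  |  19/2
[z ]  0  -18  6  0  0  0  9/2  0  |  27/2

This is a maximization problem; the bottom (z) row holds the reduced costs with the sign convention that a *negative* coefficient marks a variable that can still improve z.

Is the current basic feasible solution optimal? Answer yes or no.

Column b has objective-row coefficient -18, which is negative; an improving pivot exists, so not yet optimal.

no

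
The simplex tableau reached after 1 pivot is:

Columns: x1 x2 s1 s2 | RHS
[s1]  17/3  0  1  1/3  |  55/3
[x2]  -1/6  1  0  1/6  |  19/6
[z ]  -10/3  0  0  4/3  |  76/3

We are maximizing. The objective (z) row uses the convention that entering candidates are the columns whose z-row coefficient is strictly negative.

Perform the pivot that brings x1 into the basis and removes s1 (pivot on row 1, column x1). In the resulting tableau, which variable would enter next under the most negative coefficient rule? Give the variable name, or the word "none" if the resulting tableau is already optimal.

Pivot element 17/3. New z-row = old z-row − (-10/3)·(row 1/(17/3)).
Updated z-row coefficients: x1: 0, x2: 0, s1: 10/17, s2: 26/17.
No coefficient is strictly negative; the tableau after this pivot is optimal.

none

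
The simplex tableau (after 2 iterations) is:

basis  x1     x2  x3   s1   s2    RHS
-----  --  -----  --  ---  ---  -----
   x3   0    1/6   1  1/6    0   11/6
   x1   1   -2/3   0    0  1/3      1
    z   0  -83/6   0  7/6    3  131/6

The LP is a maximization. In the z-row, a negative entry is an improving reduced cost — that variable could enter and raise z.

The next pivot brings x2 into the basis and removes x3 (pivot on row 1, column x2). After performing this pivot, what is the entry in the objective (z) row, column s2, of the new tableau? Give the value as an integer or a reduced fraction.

3

Pivot element is row 1, column x2: 1/6.
Normalize row 1: new (row 1, s2) = 0/(1/6) = 0.
z-row ← z-row − (-83/6)·(new row 1): 3 − (-83/6)·0 = 3.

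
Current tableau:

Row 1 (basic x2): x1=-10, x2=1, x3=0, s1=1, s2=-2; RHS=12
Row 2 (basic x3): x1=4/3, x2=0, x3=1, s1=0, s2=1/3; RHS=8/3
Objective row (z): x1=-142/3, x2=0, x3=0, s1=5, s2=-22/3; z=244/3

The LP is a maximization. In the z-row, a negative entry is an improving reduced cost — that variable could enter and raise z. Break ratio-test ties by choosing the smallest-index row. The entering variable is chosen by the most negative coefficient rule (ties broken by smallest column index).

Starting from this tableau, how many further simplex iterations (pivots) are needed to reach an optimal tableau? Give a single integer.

pivot: x1 in, x3 out → z = 176
No improving column remains; optimal.

1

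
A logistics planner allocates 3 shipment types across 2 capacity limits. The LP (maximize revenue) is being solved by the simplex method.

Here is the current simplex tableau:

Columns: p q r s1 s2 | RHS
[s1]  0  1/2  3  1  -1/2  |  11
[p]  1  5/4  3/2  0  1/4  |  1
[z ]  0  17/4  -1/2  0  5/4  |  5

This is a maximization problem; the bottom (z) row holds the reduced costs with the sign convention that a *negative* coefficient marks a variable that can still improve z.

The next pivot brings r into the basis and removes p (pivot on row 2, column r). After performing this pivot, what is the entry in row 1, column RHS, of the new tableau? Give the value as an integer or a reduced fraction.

9

Pivot element is row 2, column r: 3/2.
Normalize row 2: new (row 2, RHS) = 1/(3/2) = 2/3.
row 1 ← row 1 − 3·(new row 2): 11 − 3·(2/3) = 9.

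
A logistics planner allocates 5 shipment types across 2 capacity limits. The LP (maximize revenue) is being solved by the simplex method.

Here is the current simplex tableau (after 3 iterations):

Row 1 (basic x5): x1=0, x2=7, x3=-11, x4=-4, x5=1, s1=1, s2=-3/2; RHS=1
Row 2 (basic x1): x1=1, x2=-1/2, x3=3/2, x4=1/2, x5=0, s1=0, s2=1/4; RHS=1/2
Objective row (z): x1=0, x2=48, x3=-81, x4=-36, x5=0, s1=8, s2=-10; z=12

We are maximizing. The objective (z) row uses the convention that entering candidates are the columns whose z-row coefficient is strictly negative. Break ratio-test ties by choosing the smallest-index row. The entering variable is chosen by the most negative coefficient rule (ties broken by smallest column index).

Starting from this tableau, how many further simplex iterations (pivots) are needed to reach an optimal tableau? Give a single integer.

2

pivot: x3 in, x1 out → z = 39
pivot: x4 in, x3 out → z = 48
No improving column remains; optimal.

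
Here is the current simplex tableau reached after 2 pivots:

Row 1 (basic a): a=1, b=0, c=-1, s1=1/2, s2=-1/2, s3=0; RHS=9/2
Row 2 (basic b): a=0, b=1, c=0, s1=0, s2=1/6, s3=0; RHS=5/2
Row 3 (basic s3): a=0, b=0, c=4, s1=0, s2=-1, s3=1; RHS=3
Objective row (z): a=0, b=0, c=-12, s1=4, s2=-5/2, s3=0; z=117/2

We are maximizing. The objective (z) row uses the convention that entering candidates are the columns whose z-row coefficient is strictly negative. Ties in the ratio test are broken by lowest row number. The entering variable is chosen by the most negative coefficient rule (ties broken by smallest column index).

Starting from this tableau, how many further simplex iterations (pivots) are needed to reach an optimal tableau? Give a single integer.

pivot: c in, s3 out → z = 135/2
pivot: s2 in, b out → z = 150
No improving column remains; optimal.

2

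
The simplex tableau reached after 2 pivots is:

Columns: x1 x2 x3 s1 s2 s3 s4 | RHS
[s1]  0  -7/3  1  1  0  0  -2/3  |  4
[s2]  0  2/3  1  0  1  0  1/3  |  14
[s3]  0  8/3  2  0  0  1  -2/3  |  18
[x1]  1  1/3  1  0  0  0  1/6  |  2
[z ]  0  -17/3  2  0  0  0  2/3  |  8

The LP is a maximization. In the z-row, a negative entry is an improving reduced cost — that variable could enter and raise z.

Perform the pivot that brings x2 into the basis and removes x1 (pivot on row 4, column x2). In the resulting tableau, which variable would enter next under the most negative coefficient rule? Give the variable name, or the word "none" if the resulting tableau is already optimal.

Pivot element 1/3. New z-row = old z-row − (-17/3)·(row 4/(1/3)).
Updated z-row coefficients: x1: 17, x2: 0, x3: 19, s1: 0, s2: 0, s3: 0, s4: 7/2.
No coefficient is strictly negative; the tableau after this pivot is optimal.

none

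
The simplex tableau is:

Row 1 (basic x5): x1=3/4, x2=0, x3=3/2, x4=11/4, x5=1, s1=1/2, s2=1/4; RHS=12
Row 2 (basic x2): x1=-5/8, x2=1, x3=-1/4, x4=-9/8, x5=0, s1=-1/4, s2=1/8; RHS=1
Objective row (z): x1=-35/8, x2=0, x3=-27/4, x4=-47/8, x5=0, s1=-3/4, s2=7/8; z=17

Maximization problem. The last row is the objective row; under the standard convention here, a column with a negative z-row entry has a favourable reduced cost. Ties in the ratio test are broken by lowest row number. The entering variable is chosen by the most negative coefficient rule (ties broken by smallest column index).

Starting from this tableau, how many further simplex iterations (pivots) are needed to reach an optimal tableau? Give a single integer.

pivot: x3 in, x5 out → z = 71
pivot: x1 in, x3 out → z = 87
No improving column remains; optimal.

2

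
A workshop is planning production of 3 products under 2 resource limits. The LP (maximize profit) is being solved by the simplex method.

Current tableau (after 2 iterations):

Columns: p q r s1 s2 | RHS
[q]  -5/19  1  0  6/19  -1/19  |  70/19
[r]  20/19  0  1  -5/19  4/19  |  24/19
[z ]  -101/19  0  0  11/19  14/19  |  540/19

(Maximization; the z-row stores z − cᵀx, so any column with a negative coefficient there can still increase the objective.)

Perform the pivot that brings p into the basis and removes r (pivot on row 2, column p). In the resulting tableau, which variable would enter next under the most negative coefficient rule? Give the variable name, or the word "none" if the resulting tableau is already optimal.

s1

Pivot element 20/19. New z-row = old z-row − (-101/19)·(row 2/(20/19)).
Updated z-row coefficients: p: 0, q: 0, r: 101/20, s1: -3/4, s2: 9/5.
The most negative is -3/4 in column s1, so s1 would enter next.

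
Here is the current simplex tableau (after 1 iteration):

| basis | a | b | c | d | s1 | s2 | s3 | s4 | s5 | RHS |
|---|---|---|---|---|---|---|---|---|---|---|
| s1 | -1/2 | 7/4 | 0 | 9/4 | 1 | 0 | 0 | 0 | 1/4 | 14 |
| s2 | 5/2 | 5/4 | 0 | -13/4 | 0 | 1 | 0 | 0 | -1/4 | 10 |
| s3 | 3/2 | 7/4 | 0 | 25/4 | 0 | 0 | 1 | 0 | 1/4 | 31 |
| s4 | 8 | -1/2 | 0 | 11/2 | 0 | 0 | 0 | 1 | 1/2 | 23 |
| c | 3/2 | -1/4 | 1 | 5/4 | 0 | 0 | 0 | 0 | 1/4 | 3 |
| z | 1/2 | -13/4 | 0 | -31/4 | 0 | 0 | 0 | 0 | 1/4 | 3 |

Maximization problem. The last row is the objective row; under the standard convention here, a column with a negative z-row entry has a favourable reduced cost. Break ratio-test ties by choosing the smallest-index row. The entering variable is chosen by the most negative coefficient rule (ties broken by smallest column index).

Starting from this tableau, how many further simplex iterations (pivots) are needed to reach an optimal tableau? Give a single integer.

pivot: d in, c out → z = 108/5
pivot: b in, s1 out → z = 444/11
No improving column remains; optimal.

2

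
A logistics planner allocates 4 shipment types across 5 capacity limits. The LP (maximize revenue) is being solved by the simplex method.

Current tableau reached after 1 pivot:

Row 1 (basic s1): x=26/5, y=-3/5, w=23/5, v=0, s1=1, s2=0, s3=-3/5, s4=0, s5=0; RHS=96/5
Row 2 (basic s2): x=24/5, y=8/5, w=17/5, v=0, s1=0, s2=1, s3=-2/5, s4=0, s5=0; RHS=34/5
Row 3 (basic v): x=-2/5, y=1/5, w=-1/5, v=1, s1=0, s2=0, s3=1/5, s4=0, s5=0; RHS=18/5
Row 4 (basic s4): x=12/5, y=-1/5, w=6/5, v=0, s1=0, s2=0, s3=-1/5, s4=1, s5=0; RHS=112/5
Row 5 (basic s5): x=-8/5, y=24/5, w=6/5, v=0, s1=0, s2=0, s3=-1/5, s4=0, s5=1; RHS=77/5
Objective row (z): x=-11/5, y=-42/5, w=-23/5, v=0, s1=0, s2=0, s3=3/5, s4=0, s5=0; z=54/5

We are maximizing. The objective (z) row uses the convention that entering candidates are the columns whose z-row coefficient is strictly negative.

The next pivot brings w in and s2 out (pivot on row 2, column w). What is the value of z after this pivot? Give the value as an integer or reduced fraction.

20

Minimum ratio for w: (34/5)/(17/5) = 2.
z changes by −(z-row coeff of w)·ratio = −(-23/5)·2 = 46/5.
New z = 54/5 + (46/5) = 20.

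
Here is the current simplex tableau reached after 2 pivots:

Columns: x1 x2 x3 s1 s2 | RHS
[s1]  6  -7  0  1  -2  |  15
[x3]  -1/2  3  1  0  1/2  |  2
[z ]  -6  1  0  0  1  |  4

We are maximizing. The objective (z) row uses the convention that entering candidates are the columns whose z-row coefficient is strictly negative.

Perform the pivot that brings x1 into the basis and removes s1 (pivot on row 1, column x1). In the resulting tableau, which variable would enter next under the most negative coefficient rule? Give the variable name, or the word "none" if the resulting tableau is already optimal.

x2

Pivot element 6. New z-row = old z-row − (-6)·(row 1/6).
Updated z-row coefficients: x1: 0, x2: -6, x3: 0, s1: 1, s2: -1.
The most negative is -6 in column x2, so x2 would enter next.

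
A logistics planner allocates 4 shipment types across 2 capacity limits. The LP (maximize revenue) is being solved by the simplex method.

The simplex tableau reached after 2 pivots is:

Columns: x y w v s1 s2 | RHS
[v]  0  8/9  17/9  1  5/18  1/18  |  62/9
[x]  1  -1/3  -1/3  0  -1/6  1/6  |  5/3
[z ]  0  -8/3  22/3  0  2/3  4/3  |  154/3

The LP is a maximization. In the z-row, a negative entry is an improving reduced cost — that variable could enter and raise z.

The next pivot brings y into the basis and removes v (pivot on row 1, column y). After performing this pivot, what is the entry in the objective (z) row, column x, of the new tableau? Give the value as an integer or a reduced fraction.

0

Pivot element is row 1, column y: 8/9.
Normalize row 1: new (row 1, x) = 0/(8/9) = 0.
z-row ← z-row − (-8/3)·(new row 1): 0 − (-8/3)·0 = 0.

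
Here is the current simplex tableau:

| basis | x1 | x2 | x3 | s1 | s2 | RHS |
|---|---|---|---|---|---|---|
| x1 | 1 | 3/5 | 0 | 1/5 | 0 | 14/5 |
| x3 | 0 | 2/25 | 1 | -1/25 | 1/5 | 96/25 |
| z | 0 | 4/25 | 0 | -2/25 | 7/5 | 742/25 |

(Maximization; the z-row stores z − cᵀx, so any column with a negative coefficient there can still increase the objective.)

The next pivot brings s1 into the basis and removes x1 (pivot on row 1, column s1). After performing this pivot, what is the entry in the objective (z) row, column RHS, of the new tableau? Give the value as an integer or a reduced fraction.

154/5

Pivot element is row 1, column s1: 1/5.
Normalize row 1: new (row 1, RHS) = (14/5)/(1/5) = 14.
z-row ← z-row − (-2/25)·(new row 1): 742/25 − (-2/25)·14 = 154/5.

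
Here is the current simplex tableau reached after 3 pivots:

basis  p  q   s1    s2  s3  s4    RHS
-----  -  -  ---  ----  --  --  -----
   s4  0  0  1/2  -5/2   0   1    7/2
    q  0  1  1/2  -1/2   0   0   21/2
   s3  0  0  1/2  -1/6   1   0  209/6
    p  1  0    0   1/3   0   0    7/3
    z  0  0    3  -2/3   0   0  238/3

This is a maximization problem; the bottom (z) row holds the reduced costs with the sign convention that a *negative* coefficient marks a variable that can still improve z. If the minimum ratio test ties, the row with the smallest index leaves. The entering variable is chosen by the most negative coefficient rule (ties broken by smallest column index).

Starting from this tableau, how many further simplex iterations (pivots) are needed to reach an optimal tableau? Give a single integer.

pivot: s2 in, p out → z = 84
No improving column remains; optimal.

1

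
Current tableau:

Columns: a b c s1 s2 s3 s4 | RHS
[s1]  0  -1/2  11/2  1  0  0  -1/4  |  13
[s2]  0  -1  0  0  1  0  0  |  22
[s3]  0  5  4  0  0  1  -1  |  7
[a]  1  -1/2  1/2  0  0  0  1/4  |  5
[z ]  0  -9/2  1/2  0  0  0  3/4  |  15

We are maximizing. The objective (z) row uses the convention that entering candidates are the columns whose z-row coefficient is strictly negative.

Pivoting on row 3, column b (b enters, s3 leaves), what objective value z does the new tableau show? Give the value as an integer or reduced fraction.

213/10

Minimum ratio for b: 7/5 = 7/5.
z changes by −(z-row coeff of b)·ratio = −(-9/2)·(7/5) = 63/10.
New z = 15 + (63/10) = 213/10.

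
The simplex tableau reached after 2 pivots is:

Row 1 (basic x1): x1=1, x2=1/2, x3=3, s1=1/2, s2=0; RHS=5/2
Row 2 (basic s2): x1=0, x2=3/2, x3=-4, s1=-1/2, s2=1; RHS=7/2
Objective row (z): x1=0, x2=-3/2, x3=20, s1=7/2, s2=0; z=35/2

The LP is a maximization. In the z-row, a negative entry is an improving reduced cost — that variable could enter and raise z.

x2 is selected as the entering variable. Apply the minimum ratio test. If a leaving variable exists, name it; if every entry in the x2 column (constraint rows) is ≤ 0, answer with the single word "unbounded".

Ratios: row 1 (x1): (5/2)/(1/2) = 5; row 2 (s2): (7/2)/(3/2) = 7/3.
Minimum ratio is in the s2 row, so s2 leaves.

s2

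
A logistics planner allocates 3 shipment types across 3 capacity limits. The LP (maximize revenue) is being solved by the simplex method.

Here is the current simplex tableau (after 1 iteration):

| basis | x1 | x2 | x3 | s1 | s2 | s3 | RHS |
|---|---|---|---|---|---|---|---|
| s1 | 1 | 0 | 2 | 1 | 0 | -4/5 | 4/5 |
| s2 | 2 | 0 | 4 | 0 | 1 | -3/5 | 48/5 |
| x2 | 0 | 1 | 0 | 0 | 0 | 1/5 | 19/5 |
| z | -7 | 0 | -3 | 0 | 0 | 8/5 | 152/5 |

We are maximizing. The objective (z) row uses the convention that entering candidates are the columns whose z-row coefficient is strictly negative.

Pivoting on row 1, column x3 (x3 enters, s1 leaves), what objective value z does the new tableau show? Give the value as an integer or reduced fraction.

158/5

Minimum ratio for x3: (4/5)/2 = 2/5.
z changes by −(z-row coeff of x3)·ratio = −(-3)·(2/5) = 6/5.
New z = 152/5 + (6/5) = 158/5.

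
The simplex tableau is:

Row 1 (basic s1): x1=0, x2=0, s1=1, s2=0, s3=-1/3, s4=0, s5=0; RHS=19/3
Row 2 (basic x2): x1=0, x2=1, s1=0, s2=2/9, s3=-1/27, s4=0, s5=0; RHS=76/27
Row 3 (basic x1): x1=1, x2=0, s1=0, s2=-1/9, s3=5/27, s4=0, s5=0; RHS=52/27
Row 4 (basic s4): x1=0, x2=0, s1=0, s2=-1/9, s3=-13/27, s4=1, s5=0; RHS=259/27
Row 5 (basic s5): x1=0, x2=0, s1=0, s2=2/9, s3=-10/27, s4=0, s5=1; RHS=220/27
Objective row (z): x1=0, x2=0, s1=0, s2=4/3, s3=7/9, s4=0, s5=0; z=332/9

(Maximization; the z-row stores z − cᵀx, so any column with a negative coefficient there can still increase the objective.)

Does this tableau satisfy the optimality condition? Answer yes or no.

No objective-row coefficient is strictly negative, so no entering variable exists; the tableau is optimal.

yes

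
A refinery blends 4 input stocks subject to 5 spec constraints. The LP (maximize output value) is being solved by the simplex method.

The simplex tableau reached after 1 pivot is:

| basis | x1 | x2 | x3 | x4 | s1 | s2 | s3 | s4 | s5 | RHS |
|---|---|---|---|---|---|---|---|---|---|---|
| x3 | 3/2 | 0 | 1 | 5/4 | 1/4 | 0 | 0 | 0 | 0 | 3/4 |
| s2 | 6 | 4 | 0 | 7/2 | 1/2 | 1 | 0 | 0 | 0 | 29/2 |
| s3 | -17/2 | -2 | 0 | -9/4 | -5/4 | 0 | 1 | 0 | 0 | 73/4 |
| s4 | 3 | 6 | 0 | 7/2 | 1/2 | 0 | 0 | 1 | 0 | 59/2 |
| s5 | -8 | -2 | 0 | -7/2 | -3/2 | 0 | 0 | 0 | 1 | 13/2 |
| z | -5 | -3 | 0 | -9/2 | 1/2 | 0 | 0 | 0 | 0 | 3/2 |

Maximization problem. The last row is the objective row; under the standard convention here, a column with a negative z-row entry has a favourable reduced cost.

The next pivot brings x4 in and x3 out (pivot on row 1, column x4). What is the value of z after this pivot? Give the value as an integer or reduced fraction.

21/5

Minimum ratio for x4: (3/4)/(5/4) = 3/5.
z changes by −(z-row coeff of x4)·ratio = −(-9/2)·(3/5) = 27/10.
New z = 3/2 + (27/10) = 21/5.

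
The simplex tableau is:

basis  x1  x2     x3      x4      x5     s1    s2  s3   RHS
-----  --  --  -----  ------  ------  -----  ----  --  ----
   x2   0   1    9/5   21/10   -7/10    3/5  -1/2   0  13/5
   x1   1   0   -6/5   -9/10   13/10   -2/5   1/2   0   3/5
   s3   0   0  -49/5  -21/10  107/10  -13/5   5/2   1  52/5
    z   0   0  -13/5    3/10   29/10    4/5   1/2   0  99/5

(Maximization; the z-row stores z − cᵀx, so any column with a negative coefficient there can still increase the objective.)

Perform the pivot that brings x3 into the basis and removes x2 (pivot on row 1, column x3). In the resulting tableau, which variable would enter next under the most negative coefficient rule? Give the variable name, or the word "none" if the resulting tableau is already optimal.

Pivot element 9/5. New z-row = old z-row − (-13/5)·(row 1/(9/5)).
Updated z-row coefficients: x1: 0, x2: 13/9, x3: 0, x4: 10/3, x5: 17/9, s1: 5/3, s2: -2/9, s3: 0.
The most negative is -2/9 in column s2, so s2 would enter next.

s2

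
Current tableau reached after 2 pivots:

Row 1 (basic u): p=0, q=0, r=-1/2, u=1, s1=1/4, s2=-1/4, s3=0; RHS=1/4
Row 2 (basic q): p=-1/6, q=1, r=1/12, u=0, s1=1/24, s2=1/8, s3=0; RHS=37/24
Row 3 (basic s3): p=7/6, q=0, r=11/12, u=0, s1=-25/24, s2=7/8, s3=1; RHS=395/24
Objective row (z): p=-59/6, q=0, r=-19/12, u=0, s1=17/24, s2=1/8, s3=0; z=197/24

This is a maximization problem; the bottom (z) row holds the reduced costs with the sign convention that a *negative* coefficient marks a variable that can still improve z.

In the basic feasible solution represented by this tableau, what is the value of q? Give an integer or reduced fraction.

q is basic (row 2); its value is the RHS of that row: 37/24.

37/24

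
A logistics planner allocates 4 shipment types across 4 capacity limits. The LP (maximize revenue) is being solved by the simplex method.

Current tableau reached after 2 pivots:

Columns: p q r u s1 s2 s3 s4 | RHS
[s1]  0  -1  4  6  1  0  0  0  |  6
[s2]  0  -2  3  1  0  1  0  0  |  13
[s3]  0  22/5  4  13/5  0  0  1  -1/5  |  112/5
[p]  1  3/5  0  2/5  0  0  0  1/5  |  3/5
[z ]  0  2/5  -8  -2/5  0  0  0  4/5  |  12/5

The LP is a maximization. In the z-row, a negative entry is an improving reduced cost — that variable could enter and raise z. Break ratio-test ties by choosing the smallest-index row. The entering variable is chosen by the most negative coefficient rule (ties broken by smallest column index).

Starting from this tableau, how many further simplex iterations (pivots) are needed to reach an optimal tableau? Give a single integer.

2

pivot: r in, s1 out → z = 72/5
pivot: q in, p out → z = 16
No improving column remains; optimal.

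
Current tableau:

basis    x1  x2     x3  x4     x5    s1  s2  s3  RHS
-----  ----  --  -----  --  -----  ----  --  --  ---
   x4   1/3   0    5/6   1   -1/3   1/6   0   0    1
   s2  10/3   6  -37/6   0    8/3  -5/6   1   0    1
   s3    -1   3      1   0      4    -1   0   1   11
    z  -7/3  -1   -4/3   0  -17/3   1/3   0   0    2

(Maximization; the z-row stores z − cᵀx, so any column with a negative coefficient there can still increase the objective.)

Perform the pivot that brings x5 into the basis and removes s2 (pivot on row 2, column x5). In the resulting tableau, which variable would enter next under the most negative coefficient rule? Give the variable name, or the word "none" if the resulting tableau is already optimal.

x3

Pivot element 8/3. New z-row = old z-row − (-17/3)·(row 2/(8/3)).
Updated z-row coefficients: x1: 19/4, x2: 47/4, x3: -231/16, x4: 0, x5: 0, s1: -23/16, s2: 17/8, s3: 0.
The most negative is -231/16 in column x3, so x3 would enter next.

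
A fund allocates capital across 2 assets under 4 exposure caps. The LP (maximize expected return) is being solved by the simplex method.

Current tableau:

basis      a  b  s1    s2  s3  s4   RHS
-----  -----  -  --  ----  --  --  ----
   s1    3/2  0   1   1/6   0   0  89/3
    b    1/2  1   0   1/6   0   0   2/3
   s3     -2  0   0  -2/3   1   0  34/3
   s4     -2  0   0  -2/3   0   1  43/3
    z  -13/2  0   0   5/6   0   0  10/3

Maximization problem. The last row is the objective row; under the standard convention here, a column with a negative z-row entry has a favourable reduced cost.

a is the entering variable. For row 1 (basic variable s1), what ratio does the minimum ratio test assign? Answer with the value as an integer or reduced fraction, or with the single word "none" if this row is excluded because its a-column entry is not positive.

Ratio = RHS / (a entry) = (89/3) / (3/2) = 178/9.

178/9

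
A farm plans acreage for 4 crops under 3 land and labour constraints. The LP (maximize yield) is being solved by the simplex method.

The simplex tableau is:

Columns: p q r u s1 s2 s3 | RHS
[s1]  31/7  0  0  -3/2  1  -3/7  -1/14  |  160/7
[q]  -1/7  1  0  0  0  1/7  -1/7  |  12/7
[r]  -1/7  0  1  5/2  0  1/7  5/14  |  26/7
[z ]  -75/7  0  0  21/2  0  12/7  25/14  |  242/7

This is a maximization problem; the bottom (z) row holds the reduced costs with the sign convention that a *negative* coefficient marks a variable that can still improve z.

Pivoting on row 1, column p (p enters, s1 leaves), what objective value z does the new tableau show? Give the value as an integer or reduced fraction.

2786/31

Minimum ratio for p: (160/7)/(31/7) = 160/31.
z changes by −(z-row coeff of p)·ratio = −(-75/7)·(160/31) = 12000/217.
New z = 242/7 + (12000/217) = 2786/31.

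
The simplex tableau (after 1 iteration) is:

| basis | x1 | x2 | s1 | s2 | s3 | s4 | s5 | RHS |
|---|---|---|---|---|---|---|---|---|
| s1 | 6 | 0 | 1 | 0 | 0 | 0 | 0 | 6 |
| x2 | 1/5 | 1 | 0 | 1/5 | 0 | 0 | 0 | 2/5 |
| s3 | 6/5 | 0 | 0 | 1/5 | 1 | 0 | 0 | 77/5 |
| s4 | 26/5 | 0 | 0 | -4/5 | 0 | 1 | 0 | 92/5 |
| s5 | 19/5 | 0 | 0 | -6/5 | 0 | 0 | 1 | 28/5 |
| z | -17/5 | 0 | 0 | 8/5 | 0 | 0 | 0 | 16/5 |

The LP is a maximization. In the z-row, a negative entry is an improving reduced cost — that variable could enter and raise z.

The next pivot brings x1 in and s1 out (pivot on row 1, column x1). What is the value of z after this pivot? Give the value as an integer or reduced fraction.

33/5

Minimum ratio for x1: 6/6 = 1.
z changes by −(z-row coeff of x1)·ratio = −(-17/5)·1 = 17/5.
New z = 16/5 + (17/5) = 33/5.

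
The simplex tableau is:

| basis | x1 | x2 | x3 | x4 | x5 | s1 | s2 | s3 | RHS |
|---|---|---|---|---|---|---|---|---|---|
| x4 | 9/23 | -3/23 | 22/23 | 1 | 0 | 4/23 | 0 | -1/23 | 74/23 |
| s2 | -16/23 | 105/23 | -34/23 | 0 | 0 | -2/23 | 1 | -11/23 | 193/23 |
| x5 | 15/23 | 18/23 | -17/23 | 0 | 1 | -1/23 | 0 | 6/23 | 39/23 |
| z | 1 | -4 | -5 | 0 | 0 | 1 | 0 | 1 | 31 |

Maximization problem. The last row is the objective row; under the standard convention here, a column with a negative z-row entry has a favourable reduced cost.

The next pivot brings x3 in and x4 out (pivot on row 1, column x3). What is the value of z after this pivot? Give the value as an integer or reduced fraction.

526/11

Minimum ratio for x3: (74/23)/(22/23) = 37/11.
z changes by −(z-row coeff of x3)·ratio = −(-5)·(37/11) = 185/11.
New z = 31 + (185/11) = 526/11.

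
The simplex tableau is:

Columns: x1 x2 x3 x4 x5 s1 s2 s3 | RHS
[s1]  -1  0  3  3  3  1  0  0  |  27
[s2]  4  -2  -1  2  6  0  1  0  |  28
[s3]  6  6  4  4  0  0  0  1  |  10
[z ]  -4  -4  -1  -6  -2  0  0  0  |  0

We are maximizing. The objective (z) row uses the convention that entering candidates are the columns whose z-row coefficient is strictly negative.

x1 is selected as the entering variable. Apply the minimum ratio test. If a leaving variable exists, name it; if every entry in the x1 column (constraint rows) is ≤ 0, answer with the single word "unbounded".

s3

Ratios: row 1 (s1): entry -1 ≤ 0, skip; row 2 (s2): 28/4 = 7; row 3 (s3): 10/6 = 5/3.
Minimum ratio is in the s3 row, so s3 leaves.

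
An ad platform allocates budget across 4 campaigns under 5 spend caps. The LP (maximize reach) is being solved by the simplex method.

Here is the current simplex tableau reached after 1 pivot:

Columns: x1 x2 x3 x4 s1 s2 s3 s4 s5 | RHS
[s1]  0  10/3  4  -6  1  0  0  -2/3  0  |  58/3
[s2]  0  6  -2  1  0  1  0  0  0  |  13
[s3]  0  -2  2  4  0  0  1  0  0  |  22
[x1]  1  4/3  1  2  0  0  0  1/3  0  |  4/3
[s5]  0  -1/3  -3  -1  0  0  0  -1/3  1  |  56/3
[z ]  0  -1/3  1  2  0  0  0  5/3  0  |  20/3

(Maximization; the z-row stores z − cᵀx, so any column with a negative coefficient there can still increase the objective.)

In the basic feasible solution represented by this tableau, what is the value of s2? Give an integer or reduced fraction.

s2 is basic (row 2); its value is the RHS of that row: 13.

13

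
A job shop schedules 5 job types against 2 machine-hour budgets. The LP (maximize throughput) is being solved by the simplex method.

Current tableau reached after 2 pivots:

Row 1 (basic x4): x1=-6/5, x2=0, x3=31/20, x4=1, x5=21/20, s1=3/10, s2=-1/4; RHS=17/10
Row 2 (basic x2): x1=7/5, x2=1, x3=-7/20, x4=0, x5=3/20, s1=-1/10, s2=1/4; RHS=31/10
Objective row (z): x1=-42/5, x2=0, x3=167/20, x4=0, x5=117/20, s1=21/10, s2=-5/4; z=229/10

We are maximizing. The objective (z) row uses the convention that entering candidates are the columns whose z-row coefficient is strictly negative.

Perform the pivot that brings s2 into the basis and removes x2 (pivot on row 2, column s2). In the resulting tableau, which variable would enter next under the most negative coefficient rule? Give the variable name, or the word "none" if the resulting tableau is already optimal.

Pivot element 1/4. New z-row = old z-row − (-5/4)·(row 2/(1/4)).
Updated z-row coefficients: x1: -7/5, x2: 5, x3: 33/5, x4: 0, x5: 33/5, s1: 8/5, s2: 0.
The most negative is -7/5 in column x1, so x1 would enter next.

x1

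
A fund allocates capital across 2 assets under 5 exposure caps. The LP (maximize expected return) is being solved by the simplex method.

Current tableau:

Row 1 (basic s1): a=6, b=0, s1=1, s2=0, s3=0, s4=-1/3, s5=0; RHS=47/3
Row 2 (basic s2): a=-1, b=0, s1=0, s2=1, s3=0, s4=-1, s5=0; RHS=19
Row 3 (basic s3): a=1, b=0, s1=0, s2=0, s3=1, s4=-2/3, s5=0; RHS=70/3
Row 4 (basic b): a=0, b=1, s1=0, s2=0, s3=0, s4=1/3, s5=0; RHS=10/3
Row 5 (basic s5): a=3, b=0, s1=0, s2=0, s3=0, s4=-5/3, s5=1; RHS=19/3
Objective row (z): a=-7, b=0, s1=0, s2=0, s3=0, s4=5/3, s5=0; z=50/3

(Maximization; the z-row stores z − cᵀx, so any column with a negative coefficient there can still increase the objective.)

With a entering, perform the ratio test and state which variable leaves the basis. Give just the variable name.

s5

Ratios: row 1 (s1): (47/3)/6 = 47/18; row 2 (s2): entry -1 ≤ 0, skip; row 3 (s3): (70/3)/1 = 70/3; row 4 (b): entry 0 ≤ 0, skip; row 5 (s5): (19/3)/3 = 19/9.
Minimum ratio 19/9 is in the s5 row, so s5 leaves.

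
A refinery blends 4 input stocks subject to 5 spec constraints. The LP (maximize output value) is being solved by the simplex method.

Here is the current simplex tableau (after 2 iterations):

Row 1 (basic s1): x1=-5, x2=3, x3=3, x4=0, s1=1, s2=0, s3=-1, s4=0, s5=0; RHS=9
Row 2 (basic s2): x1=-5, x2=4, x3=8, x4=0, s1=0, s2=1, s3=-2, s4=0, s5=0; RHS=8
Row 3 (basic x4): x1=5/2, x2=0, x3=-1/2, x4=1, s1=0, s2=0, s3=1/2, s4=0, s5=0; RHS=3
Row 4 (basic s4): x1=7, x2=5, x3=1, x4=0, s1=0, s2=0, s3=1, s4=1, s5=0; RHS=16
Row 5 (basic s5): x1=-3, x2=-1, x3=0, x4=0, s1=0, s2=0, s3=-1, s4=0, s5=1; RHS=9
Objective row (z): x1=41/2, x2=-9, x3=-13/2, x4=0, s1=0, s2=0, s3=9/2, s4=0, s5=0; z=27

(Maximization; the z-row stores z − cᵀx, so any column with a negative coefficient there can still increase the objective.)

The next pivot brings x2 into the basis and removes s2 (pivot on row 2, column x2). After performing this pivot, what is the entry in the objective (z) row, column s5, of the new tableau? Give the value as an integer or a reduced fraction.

Pivot element is row 2, column x2: 4.
Normalize row 2: new (row 2, s5) = 0/4 = 0.
z-row ← z-row − (-9)·(new row 2): 0 − (-9)·0 = 0.

0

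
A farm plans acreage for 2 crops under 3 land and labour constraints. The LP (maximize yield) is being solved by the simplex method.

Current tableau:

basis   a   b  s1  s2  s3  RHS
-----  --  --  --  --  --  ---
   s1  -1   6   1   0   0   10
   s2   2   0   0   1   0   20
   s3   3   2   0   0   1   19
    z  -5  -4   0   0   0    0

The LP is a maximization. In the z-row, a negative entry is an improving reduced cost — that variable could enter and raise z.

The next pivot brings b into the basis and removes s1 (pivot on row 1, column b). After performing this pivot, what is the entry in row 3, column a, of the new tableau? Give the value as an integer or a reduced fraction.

10/3

Pivot element is row 1, column b: 6.
Normalize row 1: new (row 1, a) = (-1)/6 = -1/6.
row 3 ← row 3 − 2·(new row 1): 3 − 2·(-1/6) = 10/3.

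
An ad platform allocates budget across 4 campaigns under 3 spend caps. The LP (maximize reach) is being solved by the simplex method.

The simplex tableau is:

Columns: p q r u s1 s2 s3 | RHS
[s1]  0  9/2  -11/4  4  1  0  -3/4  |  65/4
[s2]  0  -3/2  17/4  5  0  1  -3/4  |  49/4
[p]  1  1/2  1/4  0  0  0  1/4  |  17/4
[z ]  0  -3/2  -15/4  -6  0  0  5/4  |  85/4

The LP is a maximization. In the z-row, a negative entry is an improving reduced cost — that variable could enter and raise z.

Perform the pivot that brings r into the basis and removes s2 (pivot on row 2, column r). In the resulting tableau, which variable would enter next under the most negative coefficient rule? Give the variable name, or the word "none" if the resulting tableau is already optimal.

q

Pivot element 17/4. New z-row = old z-row − (-15/4)·(row 2/(17/4)).
Updated z-row coefficients: p: 0, q: -48/17, r: 0, u: -27/17, s1: 0, s2: 15/17, s3: 10/17.
The most negative is -48/17 in column q, so q would enter next.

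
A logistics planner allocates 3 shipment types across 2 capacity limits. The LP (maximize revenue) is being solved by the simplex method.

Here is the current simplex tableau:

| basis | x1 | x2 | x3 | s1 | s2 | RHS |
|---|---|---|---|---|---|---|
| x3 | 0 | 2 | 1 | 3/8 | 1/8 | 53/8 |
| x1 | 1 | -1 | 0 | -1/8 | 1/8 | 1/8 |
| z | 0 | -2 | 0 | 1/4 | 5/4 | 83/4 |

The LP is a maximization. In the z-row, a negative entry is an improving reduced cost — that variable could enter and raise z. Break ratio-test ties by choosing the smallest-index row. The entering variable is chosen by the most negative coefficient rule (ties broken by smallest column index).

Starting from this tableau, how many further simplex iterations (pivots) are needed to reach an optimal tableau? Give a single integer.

pivot: x2 in, x3 out → z = 219/8
No improving column remains; optimal.

1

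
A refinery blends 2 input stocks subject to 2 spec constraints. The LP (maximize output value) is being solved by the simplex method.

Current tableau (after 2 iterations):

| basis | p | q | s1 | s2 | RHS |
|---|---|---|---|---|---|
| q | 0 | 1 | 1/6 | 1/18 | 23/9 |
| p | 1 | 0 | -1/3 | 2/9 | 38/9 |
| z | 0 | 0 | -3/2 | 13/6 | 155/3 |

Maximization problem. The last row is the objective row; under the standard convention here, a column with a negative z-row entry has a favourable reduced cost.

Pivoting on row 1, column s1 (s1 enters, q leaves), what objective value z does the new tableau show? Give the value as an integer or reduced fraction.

Minimum ratio for s1: (23/9)/(1/6) = 46/3.
z changes by −(z-row coeff of s1)·ratio = −(-3/2)·(46/3) = 23.
New z = 155/3 + 23 = 224/3.

224/3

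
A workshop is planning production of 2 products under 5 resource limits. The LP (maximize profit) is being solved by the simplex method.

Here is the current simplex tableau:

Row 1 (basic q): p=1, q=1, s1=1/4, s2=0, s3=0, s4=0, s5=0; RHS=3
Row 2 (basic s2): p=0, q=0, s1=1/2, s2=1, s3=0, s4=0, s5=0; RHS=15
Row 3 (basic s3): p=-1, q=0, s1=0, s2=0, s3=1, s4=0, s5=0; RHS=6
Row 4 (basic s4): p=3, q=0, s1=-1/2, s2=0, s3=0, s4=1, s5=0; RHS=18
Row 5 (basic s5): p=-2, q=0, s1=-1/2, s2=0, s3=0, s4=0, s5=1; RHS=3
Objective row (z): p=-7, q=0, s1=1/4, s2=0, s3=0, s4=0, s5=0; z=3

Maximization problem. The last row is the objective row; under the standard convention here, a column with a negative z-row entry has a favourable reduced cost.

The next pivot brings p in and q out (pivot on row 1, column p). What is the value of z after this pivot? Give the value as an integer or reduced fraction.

Minimum ratio for p: 3/1 = 3.
z changes by −(z-row coeff of p)·ratio = −(-7)·3 = 21.
New z = 3 + 21 = 24.

24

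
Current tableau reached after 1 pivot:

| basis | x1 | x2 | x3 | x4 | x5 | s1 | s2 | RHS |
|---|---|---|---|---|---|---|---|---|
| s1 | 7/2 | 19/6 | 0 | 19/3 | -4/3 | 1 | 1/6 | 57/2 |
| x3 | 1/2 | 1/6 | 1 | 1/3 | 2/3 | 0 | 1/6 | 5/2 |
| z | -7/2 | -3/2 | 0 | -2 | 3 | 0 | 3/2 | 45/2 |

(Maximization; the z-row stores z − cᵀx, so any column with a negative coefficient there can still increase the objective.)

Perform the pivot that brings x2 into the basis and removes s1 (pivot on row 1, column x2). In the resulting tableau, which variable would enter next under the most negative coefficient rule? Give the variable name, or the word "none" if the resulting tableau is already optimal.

Pivot element 19/6. New z-row = old z-row − (-3/2)·(row 1/(19/6)).
Updated z-row coefficients: x1: -35/19, x2: 0, x3: 0, x4: 1, x5: 45/19, s1: 9/19, s2: 30/19.
The most negative is -35/19 in column x1, so x1 would enter next.

x1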